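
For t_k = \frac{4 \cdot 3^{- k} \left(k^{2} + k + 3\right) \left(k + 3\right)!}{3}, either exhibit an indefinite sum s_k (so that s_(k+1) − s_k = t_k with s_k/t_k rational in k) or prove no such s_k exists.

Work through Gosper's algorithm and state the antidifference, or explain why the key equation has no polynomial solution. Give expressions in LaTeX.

s_k = 4 \cdot 3^{- k} \left(k - 1\right) \left(k + 3\right)!

Ratio r(k) = (k + 4)*(k + (k + 1)**2 + 4)/(3*(k**2 + k + 3)).
So A=k/3 + 4/3 and B=1, with C=k**2 + k + 3.
Set up (k/3 + 4/3)·f(k+1) − (1)·f(k) − (k**2 + k + 3) = 0.
d = 1 from the (1,0,2) case.
A polynomial solution: f(k) = 3*(k - 1).
R(k) = B(k−1)·f(k)/C(k) = 3*(k - 1)/(k**2 + k + 3); s_k = R·t_k = 4*(k - 1)*factorial(k + 3)/3**k.
s_(k+1) − s_k = 4*(k**2 + k + 3)*factorial(k + 3)/(3*3**k) = t_k.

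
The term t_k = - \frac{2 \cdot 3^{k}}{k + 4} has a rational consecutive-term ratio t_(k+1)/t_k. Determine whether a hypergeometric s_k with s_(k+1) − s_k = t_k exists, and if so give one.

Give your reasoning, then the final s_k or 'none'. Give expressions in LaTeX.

The ratio is 3*(k + 4)/(k + 5).
Factor: A=3*k + 12; B=k + 5; C=1.
Need (3*k + 12)·f(k+1) − (k + 4)·f(k) = 1.
d = -1 from the (1,1,0) case.
d = -1 < 0 ⇒ no nonzero polynomial f; not summable.

none (Gosper's algorithm certifies no s_k)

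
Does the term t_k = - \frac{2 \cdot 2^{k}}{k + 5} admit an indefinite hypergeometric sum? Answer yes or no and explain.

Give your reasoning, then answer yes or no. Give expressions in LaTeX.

r(k) = 2*(k + 5)/(k + 6) after simplifying.
Factor: A=2*k + 10; B=k + 6; C=1.
f must satisfy (2*k + 10)·f(k+1) − (k + 5)·f(k) = 1.
deg f ≤ -1 (via 1,1,0).
Negative degree bound (-1): no f exists, t_k not Gosper-summable.

No — negative degree bound, so no certificate f.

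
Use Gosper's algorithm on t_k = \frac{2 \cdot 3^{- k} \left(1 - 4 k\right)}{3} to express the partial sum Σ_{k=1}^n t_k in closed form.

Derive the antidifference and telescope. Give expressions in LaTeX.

Ratio r(k) = (4*k + 3)/(3*(4*k - 1)).
Factor: A=1/3; B=1; C=k - 1/4.
f must satisfy (1/3)·f(k+1) − (1)·f(k) = k - 1/4.
From deg A=0, deg B=0, deg C=1: d=1.
Solve for f: f(k) = -3*(4*k + 1)/8 (degree 1 ≤ 1).
Certificate R = B(k−1)f/C = -3*(4*k + 1)/(2*(4*k - 1)) gives s_k = (4*k + 1)/3**k.
Verify: 2*(1 - 4*k)/(3*3**k) matches t_k.
Telescope: S(n) = s_(n+1) − s_(1) = 3**(-n - 1)*(4*n + 5) − (5/3) = 3**(-n - 1)*(-5*3**n + 4*n + 5).

S(n) = 3^{- n - 1} \left(- 5 \cdot 3^{n} + 4 n + 5\right)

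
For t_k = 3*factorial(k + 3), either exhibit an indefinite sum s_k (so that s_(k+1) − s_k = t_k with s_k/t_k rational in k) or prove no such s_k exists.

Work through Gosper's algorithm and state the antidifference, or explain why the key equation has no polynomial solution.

r(k) = k + 4 after simplifying.
Gosper form: A/B · C(k+1)/C(k) with A=k + 4, B=1, C=1.
Solve (k + 4)·f(k+1) − (1)·f(k) = 1.
From deg A=1, deg B=0, deg C=0: d=-1.
Bound -1 < 0, so the key equation has no polynomial solution.

not Gosper-summable; s_k does not exist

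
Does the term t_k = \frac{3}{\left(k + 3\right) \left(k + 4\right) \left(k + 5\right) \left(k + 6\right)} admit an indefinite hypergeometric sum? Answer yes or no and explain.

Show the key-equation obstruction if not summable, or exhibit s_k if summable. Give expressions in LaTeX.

Yes. s_k = \frac{k \left(k^{2} + 12 k + 47\right)}{60 \left(k + 3\right) \left(k + 4\right) \left(k + 5\right)}.

Compute t_(k+1)/t_k: get (k + 3)/(k + 7).
A = k + 3, B = k + 7, C = 1.
Key eq: (k + 3)·f(k+1) = (k + 6)·f(k) + (1).
d = 3 from the (1,1,0) case.
Solving with deg f ≤ 3: f(k) = k*(k**2 + 12*k + 47)/180.
So s_k = (B(k−1)f/C)·t_k = (k*(k + 6)*(k**2 + 12*k + 47)/180)·t_k = k*(k**2 + 12*k + 47)/(60*(k + 3)*(k + 4)*(k + 5)).
Δs = 3/(k**4 + 18*k**3 + 119*k**2 + 342*k + 360), as required.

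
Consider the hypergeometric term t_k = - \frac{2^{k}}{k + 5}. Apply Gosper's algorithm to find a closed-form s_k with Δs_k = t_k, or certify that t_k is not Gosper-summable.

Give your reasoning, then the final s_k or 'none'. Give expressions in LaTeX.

r(k) = 2*(k + 5)/(k + 6) after simplifying.
Normal form (A,B,C) = (2*k + 10, k + 6, 1).
Key eq: (2*k + 10)·f(k+1) = (k + 5)·f(k) + (1).
d = -1 from the (1,1,0) case.
deg f ≤ -1 is impossible — no certificate.

none — t_k is not Gosper-summable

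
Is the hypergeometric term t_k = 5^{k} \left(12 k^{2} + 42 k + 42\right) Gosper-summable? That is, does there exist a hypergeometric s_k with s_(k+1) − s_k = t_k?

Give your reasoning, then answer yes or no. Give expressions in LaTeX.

Yes. s_k = 3 \cdot 5^{k} \left(k^{2} + k + 1\right).

Step 1: r(k) = 5*(2*k**2 + 11*k + 16)/(2*k**2 + 7*k + 7).
A = 5, B = 1, C = k**2 + 7*k/2 + 7/2.
f must satisfy (5)·f(k+1) − (1)·f(k) = k**2 + 7*k/2 + 7/2.
deg f ≤ 2 (via 0,0,2).
Solve for f: f(k) = (k**2 + k + 1)/4 (degree 2 ≤ 2).
So s_k = (B(k−1)f/C)·t_k = ((k**2 + k + 1)/(2*(2*k**2 + 7*k + 7)))·t_k = 3*5**k*(k**2 + k + 1).
Δs = 5**k*(12*k**2 + 42*k + 42), as required.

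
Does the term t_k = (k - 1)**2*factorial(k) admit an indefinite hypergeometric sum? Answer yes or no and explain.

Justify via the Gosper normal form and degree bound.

Yes. s_k = (k - 3)*factorial(k).

Compute t_(k+1)/t_k: get k**2*(k + 1)/(k - 1)**2.
Normal form (A,B,C) = (k + 1, 1, k**2 - 2*k + 1).
Solve (k + 1)·f(k+1) − (1)·f(k) = k**2 - 2*k + 1.
d = 1 from the (1,0,2) case.
Solving with deg f ≤ 1: f(k) = k - 3.
Then R = B(k−1)f/C = (k - 3)/(k - 1)**2, so s_k = R(k)·t_k = (k - 3)*factorial(k).
Verify: (k - 1)**2*factorial(k) matches t_k.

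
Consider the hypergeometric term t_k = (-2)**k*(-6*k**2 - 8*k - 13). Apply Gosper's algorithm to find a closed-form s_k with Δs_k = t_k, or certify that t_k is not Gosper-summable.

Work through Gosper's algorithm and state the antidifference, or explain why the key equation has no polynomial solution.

The ratio is 2*(-6*k**2 - 20*k - 27)/(6*k**2 + 8*k + 13).
Factor: A=-2; B=1; C=k**2 + 4*k/3 + 13/6.
Solve (-2)·f(k+1) − (1)·f(k) = k**2 + 4*k/3 + 13/6.
From deg A=0, deg B=0, deg C=2: d=2.
A polynomial solution: f(k) = -(2*k**2 + 3)/6.
Get s_k = R·t_k = (-2)**k*(2*k**2 + 3) with R(k) = B(k−1)f(k)/C(k) = -(2*k**2 + 3)/(6*k**2 + 8*k + 13).
Δs = (-2)**k*(-6*k**2 - 8*k - 13), as required.

s_k = (-2)**k*(2*k**2 + 3)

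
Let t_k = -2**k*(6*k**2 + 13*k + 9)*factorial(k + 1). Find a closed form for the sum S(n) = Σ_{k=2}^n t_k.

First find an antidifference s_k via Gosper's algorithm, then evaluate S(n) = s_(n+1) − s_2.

S(n) = -6*2**n*n*factorial(n + 2) - 4*2**n*factorial(n + 2) + 120

Compute t_(k+1)/t_k: get 2*(6*k**3 + 37*k**2 + 78*k + 56)/(6*k**2 + 13*k + 9).
So A=2*k + 4 and B=1, with C=k**2 + 13*k/6 + 3/2.
Set up (2*k + 4)·f(k+1) − (1)·f(k) − (k**2 + 13*k/6 + 3/2) = 0.
Degrees (1,0,2) ⇒ d ≤ 1.
A polynomial solution: f(k) = (3*k - 1)/6.
Certificate R = B(k−1)f/C = (3*k - 1)/(6*k**2 + 13*k + 9) gives s_k = -2**k*(3*k - 1)*factorial(k + 1).
s_(k+1) − s_k = -2**k*(6*k**2 + 13*k + 9)*factorial(k + 1) = t_k.
Telescope: S(n) = s_(n+1) − s_(2) = -2**(n + 1)*(3*n + 2)*factorial(n + 2) − (-120) = -6*2**n*n*factorial(n + 2) - 4*2**n*factorial(n + 2) + 120.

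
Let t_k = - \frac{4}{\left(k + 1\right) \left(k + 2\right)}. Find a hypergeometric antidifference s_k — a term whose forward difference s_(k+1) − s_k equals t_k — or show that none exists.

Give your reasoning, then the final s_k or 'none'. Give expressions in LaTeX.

s_k = - \frac{4 k}{k + 1}

Step 1: r(k) = (k + 1)/(k + 3).
Take A(k)=k + 1, B(k)=k + 3, C(k)=1.
Need (k + 1)·f(k+1) − (k + 2)·f(k) = 1.
Degrees (1,1,0) ⇒ d ≤ 1.
Solve for f: f(k) = k (degree 1 ≤ 1).
Certificate R = B(k−1)f/C = k*(k + 2) gives s_k = -4*k/(k + 1).
Check: Δs_k = -4/(k**2 + 3*k + 2). ✓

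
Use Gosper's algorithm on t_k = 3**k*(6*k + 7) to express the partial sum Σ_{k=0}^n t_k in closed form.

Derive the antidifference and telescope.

S(n) = 9*3**n*n + 6*3**n + 1

The ratio is 3*(6*k + 13)/(6*k + 7).
Normal form (A,B,C) = (3, 1, k + 7/6).
Key eq: (3)·f(k+1) = (1)·f(k) + (k + 7/6).
deg f ≤ 1 (via 0,0,1).
Solve for f: f(k) = (3*k - 1)/6 (degree 1 ≤ 1).
R(k) = B(k−1)·f(k)/C(k) = (3*k - 1)/(6*k + 7); s_k = R·t_k = 3**k*(3*k - 1).
s_(k+1) − s_k = 3**k*(6*k + 7) = t_k.
Σ_(k=0)^n t_k = s_(n+1) − s_(0) = (3**(n + 1)*(3*n + 2)) − (-1), i.e. 9*3**n*n + 6*3**n + 1.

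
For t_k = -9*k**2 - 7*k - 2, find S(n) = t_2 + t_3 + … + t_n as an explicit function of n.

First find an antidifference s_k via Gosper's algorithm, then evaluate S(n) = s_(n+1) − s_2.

r(k) = (9*k**2 + 25*k + 18)/(9*k**2 + 7*k + 2) after simplifying.
Take A(k)=1, B(k)=1, C(k)=k**2 + 7*k/9 + 2/9.
Set up (1)·f(k+1) − (1)·f(k) − (k**2 + 7*k/9 + 2/9) = 0.
From deg A=0, deg B=0, deg C=2: d=3.
Match coefficients ⇒ f(k) = k**2*(3*k - 1)/9.
So s_k = (B(k−1)f/C)·t_k = (k**2*(3*k - 1)/(9*k**2 + 7*k + 2))·t_k = k**2*(1 - 3*k).
Verify: -9*k**2 - 7*k - 2 matches t_k.
Evaluate: s_(n+1) = -3*n**3 - 8*n**2 - 7*n - 2; subtract s_(2) = -20 ⇒ S(n) = -3*n**3 - 8*n**2 - 7*n + 18.

S(n) = -3*n**3 - 8*n**2 - 7*n + 18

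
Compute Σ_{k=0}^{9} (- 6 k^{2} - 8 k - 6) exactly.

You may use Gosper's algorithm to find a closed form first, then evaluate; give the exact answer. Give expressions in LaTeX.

Step 1: r(k) = (3*k**2 + 10*k + 10)/(3*k**2 + 4*k + 3).
Factor: A=1; B=1; C=k**2 + 4*k/3 + 1.
Set up (1)·f(k+1) − (1)·f(k) − (k**2 + 4*k/3 + 1) = 0.
d = 3 from the (0,0,2) case.
Solve for f: f(k) = k*(2*k**2 + k + 3)/6 (degree 3 ≤ 3).
Then R = B(k−1)f/C = k*(2*k**2 + k + 3)/(2*(3*k**2 + 4*k + 3)), so s_k = R(k)·t_k = k*(-2*k**2 - k - 3).
Verify: -6*k**2 - 8*k - 6 matches t_k.
Σ_(k=0)^(9) t_k = s_(10) − s_(0) = -2130 − (0) = -2130.

Σ = -2130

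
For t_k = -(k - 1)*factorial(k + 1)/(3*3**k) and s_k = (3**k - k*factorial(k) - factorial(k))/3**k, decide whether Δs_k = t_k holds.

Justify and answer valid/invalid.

Valid — Δs_k = t_k.

s_(k+1) = (3*3**k - k**2*factorial(k) - 3*k*factorial(k) - 2*factorial(k))/(3*3**k)
s_(k+1) − s_k = -(k - 1)*factorial(k + 1)/(3*3**k)
(s_(k+1) − s_k) − t_k = 0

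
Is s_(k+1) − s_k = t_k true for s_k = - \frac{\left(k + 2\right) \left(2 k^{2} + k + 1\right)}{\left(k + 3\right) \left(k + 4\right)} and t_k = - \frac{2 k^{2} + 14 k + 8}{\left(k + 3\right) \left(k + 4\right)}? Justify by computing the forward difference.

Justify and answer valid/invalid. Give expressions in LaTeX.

s_(k+1) = -(k + 3)*(k + 2*(k + 1)**2 + 2)/((k + 4)*(k + 5))
s_(k+1) − s_k = 2*(-k**3 - 12*k**2 - 26*k - 13)/(k**3 + 12*k**2 + 47*k + 60)
(s_(k+1) − s_k) − t_k = 2*(13*k + 7)/(k**3 + 12*k**2 + 47*k + 60)

Invalid: residual \frac{2 \left(13 k + 7\right)}{k^{3} + 12 k^{2} + 47 k + 60} ≠ 0.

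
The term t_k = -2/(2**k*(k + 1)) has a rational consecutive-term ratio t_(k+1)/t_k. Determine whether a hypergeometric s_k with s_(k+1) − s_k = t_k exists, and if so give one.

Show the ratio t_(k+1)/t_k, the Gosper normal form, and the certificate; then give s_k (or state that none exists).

Step 1: r(k) = (k + 1)/(2*(k + 2)).
Take A(k)=k/2 + 1/2, B(k)=k + 2, C(k)=1.
Set up (k/2 + 1/2)·f(k+1) − (k + 1)·f(k) − (1) = 0.
d = -1 from the (1,1,0) case.
Bound -1 < 0, so the key equation has no polynomial solution.

none — t_k is not Gosper-summable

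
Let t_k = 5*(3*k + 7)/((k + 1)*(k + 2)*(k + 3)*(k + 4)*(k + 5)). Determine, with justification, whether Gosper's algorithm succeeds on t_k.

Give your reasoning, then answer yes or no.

r(k) = (k + 1)*(3*k + 10)/((k + 6)*(3*k + 7)) after simplifying.
Normal form (A,B,C) = (k + 1, k + 6, k + 7/3).
Need (k + 1)·f(k+1) − (k + 5)·f(k) = k + 7/3.
Degrees (1,1,1) ⇒ d ≤ 4.
A polynomial solution: f(k) = k*(k + 2)*(k**2 + 8*k + 19)/36.
Then R = B(k−1)f/C = k*(k + 2)*(k + 5)*(k**2 + 8*k + 19)/(12*(3*k + 7)), so s_k = R(k)·t_k = 5*k*(k**2 + 8*k + 19)/(12*(k**3 + 8*k**2 + 19*k + 12)).
Verify: 5*(3*k + 7)/(k**5 + 15*k**4 + 85*k**3 + 225*k**2 + 274*k + 120) matches t_k.

Yes. s_k = 5*k*(k**2 + 8*k + 19)/(12*(k**3 + 8*k**2 + 19*k + 12)).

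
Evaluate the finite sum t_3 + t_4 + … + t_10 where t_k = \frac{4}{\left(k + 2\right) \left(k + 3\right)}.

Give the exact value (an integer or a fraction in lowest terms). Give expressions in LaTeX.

r(k) = (k + 2)/(k + 4) after simplifying.
A = k + 2, B = k + 4, C = 1.
Solve (k + 2)·f(k+1) − (k + 3)·f(k) = 1.
Bound: deg f ≤ 1.
Coefficient equations give f(k) = k/2.
R(k) = B(k−1)·f(k)/C(k) = k*(k + 3)/2; s_k = R·t_k = 2*k/(k + 2).
Check: Δs_k = 4/(k**2 + 5*k + 6). ✓
Σ_(k=3)^(10) t_k = s_(11) − s_(3) = 22/13 − (6/5) = 32/65.

Σ = 32/65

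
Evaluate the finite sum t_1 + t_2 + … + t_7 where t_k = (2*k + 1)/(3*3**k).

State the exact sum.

Σ = 485/729

r(k) = (2*k + 3)/(3*(2*k + 1)) after simplifying.
A = 1/3, B = 1, C = k + 1/2.
Key eq: (1/3)·f(k+1) = (1)·f(k) + (k + 1/2).
Bound: deg f ≤ 1.
Solving with deg f ≤ 1: f(k) = -3*(k + 1)/2.
So s_k = (B(k−1)f/C)·t_k = (-3*(k + 1)/(2*k + 1))·t_k = (-k - 1)/3**k.
Δs = (2*k + 1)/(3*3**k), as required.
Evaluate s at k=8 and k=1: -1/729 and -2/3; difference 485/729.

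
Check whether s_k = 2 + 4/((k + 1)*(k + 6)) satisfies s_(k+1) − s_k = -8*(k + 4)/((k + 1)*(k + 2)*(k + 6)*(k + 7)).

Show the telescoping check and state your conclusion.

valid (s_(k+1) − s_k reduces to t_k)

s_(k+1) = 2 + 4/((k + 2)*(k + 7))
s_(k+1) − s_k = 8*(-k - 4)/(k**4 + 16*k**3 + 83*k**2 + 152*k + 84)
(s_(k+1) − s_k) − t_k = 0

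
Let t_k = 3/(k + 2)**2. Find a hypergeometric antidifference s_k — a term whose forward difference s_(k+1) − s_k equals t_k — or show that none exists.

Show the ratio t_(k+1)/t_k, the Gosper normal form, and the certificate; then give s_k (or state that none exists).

The ratio is (k + 2)**2/(k + 3)**2.
So A=k**2 + 4*k + 4 and B=k**2 + 6*k + 9, with C=1.
Solve (k**2 + 4*k + 4)·f(k+1) − (k**2 + 4*k + 4)·f(k) = 1.
d = 0 from the (2,2,0) case.
Put f(k) = c0: A·f(k+1) − B(k−1)·f(k) − C = -1; need -1 = 0 — inconsistent ⇒ no f, not summable.

not Gosper-summable; s_k does not exist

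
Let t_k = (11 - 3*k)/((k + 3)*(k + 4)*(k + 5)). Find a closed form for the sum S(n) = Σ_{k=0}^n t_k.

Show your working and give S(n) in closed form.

Compute t_(k+1)/t_k: get (k + 3)*(3*k - 8)/((k + 6)*(3*k - 11)).
A = k + 3, B = k + 6, C = k - 11/3.
f must satisfy (k + 3)·f(k+1) − (k + 5)·f(k) = k - 11/3.
d = 2 from the (1,1,1) case.
Solve for f: f(k) = -k*(k + 43)/36 (degree 2 ≤ 2).
Certificate R = B(k−1)f/C = -k*(k + 5)*(k + 43)/(12*(3*k - 11)) gives s_k = k*(k + 43)/(12*(k + 3)*(k + 4)).
Δs = (11 - 3*k)/(k**3 + 12*k**2 + 47*k + 60), as required.
Telescope: S(n) = s_(n+1) − s_(0) = (n**2 + 45*n + 44)/(12*(n**2 + 9*n + 20)) − (0) = (n**2 + 45*n + 44)/(12*(n**2 + 9*n + 20)).

S(n) = (n**2 + 45*n + 44)/(12*(n**2 + 9*n + 20))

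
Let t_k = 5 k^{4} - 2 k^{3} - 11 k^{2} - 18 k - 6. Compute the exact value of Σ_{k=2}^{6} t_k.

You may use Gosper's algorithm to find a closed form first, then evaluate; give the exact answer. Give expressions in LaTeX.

Σ = 9110

Step 1: r(k) = (5*k**4 + 18*k**3 + 13*k**2 - 26*k - 32)/(5*k**4 - 2*k**3 - 11*k**2 - 18*k - 6).
Normal form (A,B,C) = (1, 1, k**4 - 2*k**3/5 - 11*k**2/5 - 18*k/5 - 6/5).
Key eq: (1)·f(k+1) = (1)·f(k) + (k**4 - 2*k**3/5 - 11*k**2/5 - 18*k/5 - 6/5).
Degrees (0,0,4) ⇒ d ≤ 5.
Solving with deg f ≤ 5: f(k) = k*(k**4 - 3*k**3 - k**2 - 4*k + 1)/5.
Certificate R = B(k−1)f/C = k*(k**4 - 3*k**3 - k**2 - 4*k + 1)/(5*k**4 - 2*k**3 - 11*k**2 - 18*k - 6) gives s_k = k*(k**4 - 3*k**3 - k**2 - 4*k + 1).
Check: Δs_k = 5*k**4 - 2*k**3 - 11*k**2 - 18*k - 6. ✓
Evaluate s at k=7 and k=2: 9072 and -38; difference 9110.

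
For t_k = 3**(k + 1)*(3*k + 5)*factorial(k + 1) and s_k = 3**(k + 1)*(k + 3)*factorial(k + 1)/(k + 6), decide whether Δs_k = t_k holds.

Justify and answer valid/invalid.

s_(k+1) = 3**(k + 2)*(k + 4)*factorial(k + 2)/(k + 7)
s_(k+1) − s_k = 3**(k + 1)*(3*k**3 + 35*k**2 + 122*k + 123)*factorial(k + 1)/((k + 6)*(k + 7))
(s_(k+1) − s_k) − t_k = -3**(k + 2)*(3*k**2 + 23*k + 29)*factorial(k + 1)/((k + 6)*(k + 7))

Invalid: residual -3**(k + 2)*(3*k**2 + 23*k + 29)*factorial(k + 1)/((k + 6)*(k + 7)) ≠ 0.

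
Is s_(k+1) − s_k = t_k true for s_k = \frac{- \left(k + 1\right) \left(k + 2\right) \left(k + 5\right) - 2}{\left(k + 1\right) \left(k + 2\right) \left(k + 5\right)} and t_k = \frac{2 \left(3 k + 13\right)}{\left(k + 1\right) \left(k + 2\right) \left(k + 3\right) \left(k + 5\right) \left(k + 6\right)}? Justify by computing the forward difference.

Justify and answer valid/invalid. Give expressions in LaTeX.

valid; difference matches t_k

s_(k+1) = (-(k + 2)*(k + 3)*(k + 6) - 2)/((k + 2)*(k + 3)*(k + 6))
s_(k+1) − s_k = 2*(3*k + 13)/(k**5 + 17*k**4 + 107*k**3 + 307*k**2 + 396*k + 180)
(s_(k+1) − s_k) − t_k = 0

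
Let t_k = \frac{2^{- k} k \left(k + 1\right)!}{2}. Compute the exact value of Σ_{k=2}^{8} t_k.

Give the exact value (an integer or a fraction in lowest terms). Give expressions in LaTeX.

The ratio is (k + 1)*(k + 2)/(2*k).
Factor: A=k/2 + 1; B=1; C=k.
Need (k/2 + 1)·f(k+1) − (1)·f(k) = k.
Bound: deg f ≤ 0.
A polynomial solution: f(k) = 2.
R(k) = B(k−1)·f(k)/C(k) = 2/k; s_k = R·t_k = factorial(k + 1)/2**k.
s_(k+1) − s_k = k*factorial(k + 1)/(2*2**k) = t_k.
Evaluate s at k=9 and k=2: 14175/2 and 3/2; difference 7086.

Σ = 7086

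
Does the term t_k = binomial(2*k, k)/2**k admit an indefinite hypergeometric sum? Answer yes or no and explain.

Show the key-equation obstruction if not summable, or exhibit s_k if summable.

Step 1: r(k) = (2*k + 1)/(k + 1).
A = 2*k + 1, B = k + 1, C = 1.
Key eq: (2*k + 1)·f(k+1) = (k)·f(k) + (1).
Bound: deg f ≤ -1.
d = -1 < 0 ⇒ no nonzero polynomial f; not summable.

No — key equation has no polynomial f.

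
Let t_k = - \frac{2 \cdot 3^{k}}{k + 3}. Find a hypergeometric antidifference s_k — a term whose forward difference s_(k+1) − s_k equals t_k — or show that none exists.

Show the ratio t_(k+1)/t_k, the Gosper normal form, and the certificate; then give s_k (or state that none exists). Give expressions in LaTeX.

none — t_k is not Gosper-summable

Compute t_(k+1)/t_k: get 3*(k + 3)/(k + 4).
So A=3*k + 9 and B=k + 4, with C=1.
f must satisfy (3*k + 9)·f(k+1) − (k + 3)·f(k) = 1.
Degrees (1,1,0) ⇒ d ≤ -1.
deg f ≤ -1 is impossible — no certificate.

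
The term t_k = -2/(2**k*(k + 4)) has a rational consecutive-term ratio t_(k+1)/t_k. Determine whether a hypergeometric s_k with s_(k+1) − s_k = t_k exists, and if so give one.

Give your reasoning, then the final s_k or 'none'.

t_(k+1)/t_k = (k + 4)/(2*(k + 5)).
Normal form (A,B,C) = (k/2 + 2, k + 5, 1).
f must satisfy (k/2 + 2)·f(k+1) − (k + 4)·f(k) = 1.
From deg A=1, deg B=1, deg C=0: d=-1.
d = -1 < 0 ⇒ no nonzero polynomial f; not summable.

no hypergeometric antidifference exists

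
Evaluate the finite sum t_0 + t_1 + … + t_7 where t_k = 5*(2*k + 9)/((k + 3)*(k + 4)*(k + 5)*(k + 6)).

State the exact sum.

Σ = 128/429

Ratio r(k) = (k + 3)*(2*k + 11)/((k + 7)*(2*k + 9)).
Factor: A=k + 3; B=k + 7; C=k + 9/2.
Set up (k + 3)·f(k+1) − (k + 6)·f(k) − (k + 9/2) = 0.
Bound: deg f ≤ 3.
A polynomial solution: f(k) = k*(k + 4)*(k + 8)/30.
Then R = B(k−1)f/C = k*(k + 4)*(k + 6)*(k + 8)/(15*(2*k + 9)), so s_k = R(k)·t_k = k*(k + 8)/(3*(k**2 + 8*k + 15)).
Δs = 5*(2*k + 9)/(k**4 + 18*k**3 + 119*k**2 + 342*k + 360), as required.
Evaluate s at k=8 and k=0: 128/429 and 0; difference 128/429.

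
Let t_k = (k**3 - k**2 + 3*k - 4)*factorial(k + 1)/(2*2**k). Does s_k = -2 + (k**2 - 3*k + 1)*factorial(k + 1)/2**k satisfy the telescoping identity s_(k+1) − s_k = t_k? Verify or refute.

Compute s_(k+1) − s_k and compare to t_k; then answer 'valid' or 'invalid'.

valid; difference matches t_k

s_(k+1) = -2**(-k - 1)*(3*k - (k + 1)**2 + 2)*factorial(k + 2) - 2
s_(k+1) − s_k = (k**3 - k**2 + 3*k - 4)*factorial(k + 1)/(2*2**k)
(s_(k+1) − s_k) − t_k = 0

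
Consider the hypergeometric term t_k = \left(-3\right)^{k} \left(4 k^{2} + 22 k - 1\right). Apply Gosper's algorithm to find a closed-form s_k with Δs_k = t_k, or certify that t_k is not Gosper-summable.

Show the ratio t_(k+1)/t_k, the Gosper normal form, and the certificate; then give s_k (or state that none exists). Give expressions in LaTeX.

s_k = \left(-3\right)^{k} \left(- k^{2} - 4 k + 4\right)

r(k) = 3*(-4*k**2 - 30*k - 25)/(4*k**2 + 22*k - 1) after simplifying.
A = -3, B = 1, C = k**2 + 11*k/2 - 1/4.
Need (-3)·f(k+1) − (1)·f(k) = k**2 + 11*k/2 - 1/4.
d = 2 from the (0,0,2) case.
Coefficient equations give f(k) = -(k**2 + 4*k - 4)/4.
Then R = B(k−1)f/C = -(k**2 + 4*k - 4)/(4*k**2 + 22*k - 1), so s_k = R(k)·t_k = (-3)**k*(-k**2 - 4*k + 4).
s_(k+1) − s_k = (-3)**k*(4*k**2 + 22*k - 1) = t_k.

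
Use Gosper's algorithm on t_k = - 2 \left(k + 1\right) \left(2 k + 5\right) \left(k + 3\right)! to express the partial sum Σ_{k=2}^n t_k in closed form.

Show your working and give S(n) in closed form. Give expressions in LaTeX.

S(n) = - 4 n \left(n + 4\right)! - 2 \left(n + 4\right)! + 720

Compute t_(k+1)/t_k: get (k + 2)*(k + 4)*(2*k + 7)/((k + 1)*(2*k + 5)).
So A=k + 4 and B=1, with C=k**2 + 7*k/2 + 5/2.
Set up (k + 4)·f(k+1) − (1)·f(k) − (k**2 + 7*k/2 + 5/2) = 0.
d = 1 from the (1,0,2) case.
Solve for f: f(k) = (2*k - 1)/2 (degree 1 ≤ 1).
So s_k = (B(k−1)f/C)·t_k = ((2*k - 1)/((k + 1)*(2*k + 5)))·t_k = -2*(2*k - 1)*factorial(k + 3).
Δs = -2*(k + 1)*(2*k + 5)*factorial(k + 3), as required.
Telescope: S(n) = s_(n+1) − s_(2) = -2*(2*n + 1)*factorial(n + 4) − (-720) = -4*n*factorial(n + 4) - 2*factorial(n + 4) + 720.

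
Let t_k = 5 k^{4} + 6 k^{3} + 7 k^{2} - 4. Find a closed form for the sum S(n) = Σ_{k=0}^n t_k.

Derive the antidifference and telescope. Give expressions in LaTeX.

Compute t_(k+1)/t_k: get (5*k**4 + 26*k**3 + 55*k**2 + 52*k + 14)/(5*k**4 + 6*k**3 + 7*k**2 - 4).
A = 1, B = 1, C = k**4 + 6*k**3/5 + 7*k**2/5 - 4/5.
Need (1)·f(k+1) − (1)·f(k) = k**4 + 6*k**3/5 + 7*k**2/5 - 4/5.
From deg A=0, deg B=0, deg C=4: d=5.
Match coefficients ⇒ f(k) = k*(k**4 - k**3 + k**2 - 2*k - 3)/5.
Then R = B(k−1)f/C = k*(k**4 - k**3 + k**2 - 2*k - 3)/(5*k**4 + 6*k**3 + 7*k**2 - 4), so s_k = R(k)·t_k = k*(k**4 - k**3 + k**2 - 2*k - 3).
Check: Δs_k = 5*k**4 + 6*k**3 + 7*k**2 - 4. ✓
Evaluate: s_(n+1) = n**5 + 4*n**4 + 7*n**3 + 5*n**2 - 3*n - 4; subtract s_(0) = 0 ⇒ S(n) = n**5 + 4*n**4 + 7*n**3 + 5*n**2 - 3*n - 4.

S(n) = n^{5} + 4 n^{4} + 7 n^{3} + 5 n^{2} - 3 n - 4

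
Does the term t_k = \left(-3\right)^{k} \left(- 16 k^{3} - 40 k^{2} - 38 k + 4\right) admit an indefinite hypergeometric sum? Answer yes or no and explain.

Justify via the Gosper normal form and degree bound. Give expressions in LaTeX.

Ratio r(k) = 3*(-8*k**3 - 44*k**2 - 83*k - 45)/(8*k**3 + 20*k**2 + 19*k - 2).
Normal form (A,B,C) = (-3, 1, k**3 + 5*k**2/2 + 19*k/8 - 1/4).
Key eq: (-3)·f(k+1) = (1)·f(k) + (k**3 + 5*k**2/2 + 19*k/8 - 1/4).
Degrees (0,0,3) ⇒ d ≤ 3.
Match coefficients ⇒ f(k) = -(k - 1)*(4*k**2 + 5*k + 4)/16.
Certificate R = B(k−1)f/C = -(k - 1)*(4*k**2 + 5*k + 4)/(2*(8*k**3 + 20*k**2 + 19*k - 2)) gives s_k = (-3)**k*(4*k**3 + k**2 - k - 4).
s_(k+1) − s_k = (-3)**k*(-16*k**3 - 40*k**2 - 38*k + 4) = t_k.

Yes. s_k = \left(-3\right)^{k} \left(4 k^{3} + k^{2} - k - 4\right).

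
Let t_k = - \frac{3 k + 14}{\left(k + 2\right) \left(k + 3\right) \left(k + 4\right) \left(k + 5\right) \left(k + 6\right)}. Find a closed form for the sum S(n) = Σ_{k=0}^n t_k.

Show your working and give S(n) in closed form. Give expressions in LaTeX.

Ratio r(k) = (k + 2)*(3*k + 17)/((k + 7)*(3*k + 14)).
Gosper form: A/B · C(k+1)/C(k) with A=k + 2, B=k + 7, C=k + 14/3.
f must satisfy (k + 2)·f(k+1) − (k + 6)·f(k) = k + 14/3.
deg f ≤ 4 (via 1,1,1).
Coefficient equations give f(k) = k*(k + 4)*(k**2 + 10*k + 31)/90.
Then R = B(k−1)f/C = k*(k + 4)*(k + 6)*(k**2 + 10*k + 31)/(30*(3*k + 14)), so s_k = R(k)·t_k = k*(-k**2 - 10*k - 31)/(30*(k**3 + 10*k**2 + 31*k + 30)).
Verify: (-3*k - 14)/(k**5 + 20*k**4 + 155*k**3 + 580*k**2 + 1044*k + 720) matches t_k.
Telescope: S(n) = s_(n+1) − s_(0) = (-n**3 - 13*n**2 - 54*n - 42)/(30*(n**3 + 13*n**2 + 54*n + 72)) − (0) = (-n**3 - 13*n**2 - 54*n - 42)/(30*(n**3 + 13*n**2 + 54*n + 72)).

S(n) = \frac{- n^{3} - 13 n^{2} - 54 n - 42}{30 \left(n^{3} + 13 n^{2} + 54 n + 72\right)}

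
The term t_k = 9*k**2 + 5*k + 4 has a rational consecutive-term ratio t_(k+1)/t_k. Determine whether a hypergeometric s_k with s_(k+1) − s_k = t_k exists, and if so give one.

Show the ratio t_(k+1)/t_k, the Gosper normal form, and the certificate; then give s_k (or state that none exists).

s_k = k*(3*k**2 - 2*k + 3)

Compute t_(k+1)/t_k: get (9*k**2 + 23*k + 18)/(9*k**2 + 5*k + 4).
Gosper form: A/B · C(k+1)/C(k) with A=1, B=1, C=k**2 + 5*k/9 + 4/9.
f must satisfy (1)·f(k+1) − (1)·f(k) = k**2 + 5*k/9 + 4/9.
d = 3 from the (0,0,2) case.
Coefficient equations give f(k) = k*(3*k**2 - 2*k + 3)/9.
So s_k = (B(k−1)f/C)·t_k = (k*(3*k**2 - 2*k + 3)/(9*k**2 + 5*k + 4))·t_k = k*(3*k**2 - 2*k + 3).
Verify: 9*k**2 + 5*k + 4 matches t_k.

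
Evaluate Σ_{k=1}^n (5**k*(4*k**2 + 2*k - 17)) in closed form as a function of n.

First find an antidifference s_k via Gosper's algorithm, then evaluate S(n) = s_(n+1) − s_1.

t_(k+1)/t_k = 5*(4*k**2 + 10*k - 11)/(4*k**2 + 2*k - 17).
So A=5 and B=1, with C=k**2 + k/2 - 17/4.
Key eq: (5)·f(k+1) = (1)·f(k) + (k**2 + k/2 - 17/4).
From deg A=0, deg B=0, deg C=2: d=2.
Coefficient equations give f(k) = (k - 3)*(k + 1)/4.
So s_k = (B(k−1)f/C)·t_k = ((k - 3)*(k + 1)/(4*k**2 + 2*k - 17))·t_k = 5**k*(k**2 - 2*k - 3).
Verify: 5**k*(4*k**2 + 2*k - 17) matches t_k.
Telescope: S(n) = s_(n+1) − s_(1) = 5**(n + 1)*(n**2 - 4) − (-20) = 5*5**n*n**2 - 20*5**n + 20.

S(n) = 5*5**n*n**2 - 20*5**n + 20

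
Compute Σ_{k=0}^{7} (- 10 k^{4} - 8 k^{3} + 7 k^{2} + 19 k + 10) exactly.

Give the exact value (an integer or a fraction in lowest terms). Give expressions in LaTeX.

The ratio is (10*k**4 + 48*k**3 + 77*k**2 + 31*k - 18)/(10*k**4 + 8*k**3 - 7*k**2 - 19*k - 10).
A = 1, B = 1, C = k**4 + 4*k**3/5 - 7*k**2/10 - 19*k/10 - 1.
Solve (1)·f(k+1) − (1)·f(k) = k**4 + 4*k**3/5 - 7*k**2/10 - 19*k/10 - 1.
Bound: deg f ≤ 5.
Coefficient equations give f(k) = k*(2*k**4 - 3*k**3 - 3*k**2 - 4*k - 2)/10.
Then R = B(k−1)f/C = k*(2*k**4 - 3*k**3 - 3*k**2 - 4*k - 2)/(10*k**4 + 8*k**3 - 7*k**2 - 19*k - 10), so s_k = R(k)·t_k = k*(-2*k**4 + 3*k**3 + 3*k**2 + 4*k + 2).
s_(k+1) − s_k = -10*k**4 - 8*k**3 + 7*k**2 + 19*k + 10 = t_k.
Σ_(k=0)^(7) t_k = s_(8) − s_(0) = -51440 − (0) = -51440.

Σ = -51440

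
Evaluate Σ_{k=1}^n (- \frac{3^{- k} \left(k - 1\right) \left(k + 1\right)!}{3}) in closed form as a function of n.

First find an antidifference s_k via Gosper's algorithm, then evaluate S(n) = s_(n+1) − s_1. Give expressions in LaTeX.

The ratio is k*(k + 2)/(3*(k - 1)).
Factor: A=k/3 + 2/3; B=1; C=k - 1.
Set up (k/3 + 2/3)·f(k+1) − (1)·f(k) − (k - 1) = 0.
Degrees (1,0,1) ⇒ d ≤ 0.
Match coefficients ⇒ f(k) = 3.
Then R = B(k−1)f/C = 3/(k - 1), so s_k = R(k)·t_k = -factorial(k + 1)/3**k.
Verify: -(k - 1)*factorial(k + 1)/(3*3**k) matches t_k.
s_(n+1) = -3**(-n - 1)*factorial(n + 2) and s_(1) = -2/3, so S(n) = 2/3 - factorial(n + 2)/(3*3**n).

S(n) = \frac{2}{3} - \frac{3^{- n} \left(n + 2\right)!}{3}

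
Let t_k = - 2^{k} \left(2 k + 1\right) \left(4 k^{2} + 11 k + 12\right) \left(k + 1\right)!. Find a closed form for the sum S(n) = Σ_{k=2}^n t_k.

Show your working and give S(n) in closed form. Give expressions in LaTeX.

S(n) = - 8 \cdot 2^{n} n^{4} n! - 38 \cdot 2^{n} n^{3} n! - 64 \cdot 2^{n} n^{2} n! - 46 \cdot 2^{n} n n! - 12 \cdot 2^{n} n! + 336

Ratio r(k) = 2*(8*k**4 + 66*k**3 + 211*k**2 + 303*k + 162)/(8*k**3 + 26*k**2 + 35*k + 12).
Take A(k)=2*k + 4, B(k)=1, C(k)=k**3 + 13*k**2/4 + 35*k/8 + 3/2.
Key eq: (2*k + 4)·f(k+1) = (1)·f(k) + (k**3 + 13*k**2/4 + 35*k/8 + 3/2).
From deg A=1, deg B=0, deg C=3: d=2.
Solving with deg f ≤ 2: f(k) = k*(4*k - 1)/8.
Certificate R = B(k−1)f/C = k*(4*k - 1)/((2*k + 1)*(4*k**2 + 11*k + 12)) gives s_k = -2**k*k*(4*k - 1)*factorial(k + 1).
s_(k+1) − s_k = -2**k*(2*k + 1)*(4*k**2 + 11*k + 12)*factorial(k + 1) = t_k.
s_(n+1) = -2**(n + 1)*(n + 1)*(4*n + 3)*factorial(n + 2) and s_(2) = -336, so S(n) = -8*2**n*n**4*factorial(n) - 38*2**n*n**3*factorial(n) - 64*2**n*n**2*factorial(n) - 46*2**n*n*factorial(n) - 12*2**n*factorial(n) + 336.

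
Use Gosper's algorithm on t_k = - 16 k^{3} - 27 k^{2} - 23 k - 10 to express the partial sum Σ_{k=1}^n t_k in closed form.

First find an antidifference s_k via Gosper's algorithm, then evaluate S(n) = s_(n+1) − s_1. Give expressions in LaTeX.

S(n) = n \left(- 4 n^{3} - 17 n^{2} - 29 n - 26\right)

Compute t_(k+1)/t_k: get (16*k**3 + 75*k**2 + 125*k + 76)/(16*k**3 + 27*k**2 + 23*k + 10).
Factor: A=1; B=1; C=k**3 + 27*k**2/16 + 23*k/16 + 5/8.
Key eq: (1)·f(k+1) = (1)·f(k) + (k**3 + 27*k**2/16 + 23*k/16 + 5/8).
Degrees (0,0,3) ⇒ d ≤ 4.
A polynomial solution: f(k) = k*(4*k**3 + k**2 + 2*k + 3)/16.
Get s_k = R·t_k = k*(-4*k**3 - k**2 - 2*k - 3) with R(k) = B(k−1)f(k)/C(k) = k*(4*k**3 + k**2 + 2*k + 3)/(16*k**3 + 27*k**2 + 23*k + 10).
Δs = -16*k**3 - 27*k**2 - 23*k - 10, as required.
s_(n+1) = -4*n**4 - 17*n**3 - 29*n**2 - 26*n - 10 and s_(1) = -10, so S(n) = n*(-4*n**3 - 17*n**2 - 29*n - 26).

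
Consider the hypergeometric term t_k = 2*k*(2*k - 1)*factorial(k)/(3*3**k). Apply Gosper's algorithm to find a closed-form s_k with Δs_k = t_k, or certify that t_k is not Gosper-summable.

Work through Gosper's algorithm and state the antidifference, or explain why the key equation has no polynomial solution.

s_k = 2*(2*k + 1)*factorial(k)/3**k

Ratio r(k) = (k + 1)**2*(2*k + 1)/(3*k*(2*k - 1)).
So A=k/3 + 1/3 and B=1, with C=k**2 - k/2.
f must satisfy (k/3 + 1/3)·f(k+1) − (1)·f(k) = k**2 - k/2.
d = 1 from the (1,0,2) case.
Solving with deg f ≤ 1: f(k) = 3*(2*k + 1)/2.
Get s_k = R·t_k = 2*(2*k + 1)*factorial(k)/3**k with R(k) = B(k−1)f(k)/C(k) = 3*(2*k + 1)/(k*(2*k - 1)).
s_(k+1) − s_k = 2*k*(2*k - 1)*factorial(k)/(3*3**k) = t_k.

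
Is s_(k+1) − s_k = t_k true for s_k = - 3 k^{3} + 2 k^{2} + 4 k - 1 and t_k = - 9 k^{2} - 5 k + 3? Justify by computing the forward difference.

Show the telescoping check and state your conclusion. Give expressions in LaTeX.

Valid — Δs_k = t_k.

s_(k+1) = -3*k**3 - 7*k**2 - k + 2
s_(k+1) − s_k = -9*k**2 - 5*k + 3
(s_(k+1) − s_k) − t_k = 0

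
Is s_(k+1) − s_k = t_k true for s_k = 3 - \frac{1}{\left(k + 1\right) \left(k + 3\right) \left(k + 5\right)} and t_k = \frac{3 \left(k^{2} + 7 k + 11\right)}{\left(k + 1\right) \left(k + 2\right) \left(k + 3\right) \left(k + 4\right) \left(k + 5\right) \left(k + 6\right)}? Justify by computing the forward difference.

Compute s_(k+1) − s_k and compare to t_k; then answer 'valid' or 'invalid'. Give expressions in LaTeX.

s_(k+1) = 3 - 1/((k + 2)*(k + 4)*(k + 6))
s_(k+1) − s_k = 3*(k**2 + 7*k + 11)/(k**6 + 21*k**5 + 175*k**4 + 735*k**3 + 1624*k**2 + 1764*k + 720)
(s_(k+1) − s_k) − t_k = 0

Valid: the claim telescopes to t_k.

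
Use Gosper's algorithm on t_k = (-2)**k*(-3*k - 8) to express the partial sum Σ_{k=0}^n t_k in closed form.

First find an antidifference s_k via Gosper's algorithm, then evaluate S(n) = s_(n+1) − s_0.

Ratio r(k) = 2*(-3*k - 11)/(3*k + 8).
Take A(k)=-2, B(k)=1, C(k)=k + 8/3.
Set up (-2)·f(k+1) − (1)·f(k) − (k + 8/3) = 0.
d = 1 from the (0,0,1) case.
Coefficient equations give f(k) = -(k + 2)/3.
Then R = B(k−1)f/C = -(k + 2)/(3*k + 8), so s_k = R(k)·t_k = (-2)**k*(k + 2).
Check: Δs_k = (-2)**k*(-3*k - 8). ✓
Evaluate: s_(n+1) = (-2)**(n + 1)*(n + 3); subtract s_(0) = 2 ⇒ S(n) = -2*(-2)**n*n - 6*(-2)**n - 2.

S(n) = -2*(-2)**n*n - 6*(-2)**n - 2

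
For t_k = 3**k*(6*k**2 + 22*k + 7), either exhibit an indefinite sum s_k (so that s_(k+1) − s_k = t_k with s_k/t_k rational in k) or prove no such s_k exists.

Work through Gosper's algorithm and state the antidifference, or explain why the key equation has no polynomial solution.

Compute t_(k+1)/t_k: get 3*(6*k**2 + 34*k + 35)/(6*k**2 + 22*k + 7).
A = 3, B = 1, C = k**2 + 11*k/3 + 7/6.
f must satisfy (3)·f(k+1) − (1)·f(k) = k**2 + 11*k/3 + 7/6.
deg f ≤ 2 (via 0,0,2).
Solving with deg f ≤ 2: f(k) = (3*k**2 + 2*k - 4)/6.
Get s_k = R·t_k = 3**k*(3*k**2 + 2*k - 4) with R(k) = B(k−1)f(k)/C(k) = (3*k**2 + 2*k - 4)/(6*k**2 + 22*k + 7).
Δs = 3**k*(6*k**2 + 22*k + 7), as required.

s_k = 3**k*(3*k**2 + 2*k - 4)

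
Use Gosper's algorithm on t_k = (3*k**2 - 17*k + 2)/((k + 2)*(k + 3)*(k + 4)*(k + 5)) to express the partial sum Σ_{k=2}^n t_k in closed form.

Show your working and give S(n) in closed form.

The ratio is (3*k**3 - 5*k**2 - 34*k - 24)/(3*k**3 + k**2 - 100*k + 12).
A = k + 2, B = k + 6, C = k**2 - 17*k/3 + 2/3.
Need (k + 2)·f(k+1) − (k + 5)·f(k) = k**2 - 17*k/3 + 2/3.
From deg A=1, deg B=1, deg C=2: d=3.
Coefficient equations give f(k) = k*(k**2 - 27*k + 38)/36.
Certificate R = B(k−1)f/C = k*(k + 5)*(k**2 - 27*k + 38)/(12*(3*k**2 - 17*k + 2)) gives s_k = k*(k**2 - 27*k + 38)/(12*(k + 2)*(k + 3)*(k + 4)).
Verify: (3*k**2 - 17*k + 2)/(k**4 + 14*k**3 + 71*k**2 + 154*k + 120) matches t_k.
Telescope: S(n) = s_(n+1) − s_(2) = (n**3 - 24*n**2 - 13*n + 12)/(12*(n**3 + 12*n**2 + 47*n + 60)) − (-1/60) = (n**3 - 18*n**2 - 3*n + 20)/(10*(n**3 + 12*n**2 + 47*n + 60)).

S(n) = (n**3 - 18*n**2 - 3*n + 20)/(10*(n**3 + 12*n**2 + 47*n + 60))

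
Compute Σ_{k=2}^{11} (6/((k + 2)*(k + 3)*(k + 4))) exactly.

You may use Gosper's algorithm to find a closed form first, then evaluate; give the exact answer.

r(k) = (k + 2)/(k + 5) after simplifying.
Normal form (A,B,C) = (k + 2, k + 5, 1).
Need (k + 2)·f(k+1) − (k + 4)·f(k) = 1.
d = 2 from the (1,1,0) case.
A polynomial solution: f(k) = k*(k + 5)/12.
R(k) = B(k−1)·f(k)/C(k) = k*(k + 4)*(k + 5)/12; s_k = R·t_k = k*(k + 5)/(2*(k + 2)*(k + 3)).
Verify: 6/(k**3 + 9*k**2 + 26*k + 24) matches t_k.
Σ_(k=2)^(11) t_k = s_(12) − s_(2) = 17/35 − (7/20) = 19/140.

Σ = 19/140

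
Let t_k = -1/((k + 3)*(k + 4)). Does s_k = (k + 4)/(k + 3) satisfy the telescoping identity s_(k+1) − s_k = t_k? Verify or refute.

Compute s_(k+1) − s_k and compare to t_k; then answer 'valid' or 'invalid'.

s_(k+1) = (k + 5)/(k + 4)
s_(k+1) − s_k = -1/(k**2 + 7*k + 12)
(s_(k+1) − s_k) − t_k = 0

Valid: the claim telescopes to t_k.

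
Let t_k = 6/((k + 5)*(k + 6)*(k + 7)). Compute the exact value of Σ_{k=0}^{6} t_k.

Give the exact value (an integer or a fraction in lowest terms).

Σ = 21/260

Ratio r(k) = (k + 5)/(k + 8).
Normal form (A,B,C) = (k + 5, k + 8, 1).
Solve (k + 5)·f(k+1) − (k + 7)·f(k) = 1.
Degrees (1,1,0) ⇒ d ≤ 2.
Match coefficients ⇒ f(k) = k*(k + 11)/60.
Get s_k = R·t_k = k*(k + 11)/(10*(k + 5)*(k + 6)) with R(k) = B(k−1)f(k)/C(k) = k*(k + 7)*(k + 11)/60.
s_(k+1) − s_k = 6/(k**3 + 18*k**2 + 107*k + 210) = t_k.
Sum = s_(7) − s_(0); s_(7) = 21/260, s_(0) = 0 ⇒ 21/260.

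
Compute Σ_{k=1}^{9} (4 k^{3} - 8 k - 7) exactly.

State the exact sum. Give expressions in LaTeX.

Ratio r(k) = (8*k - 4*(k + 1)**3 + 15)/(-4*k**3 + 8*k + 7).
Take A(k)=1, B(k)=1, C(k)=k**3 - 2*k - 7/4.
Need (1)·f(k+1) − (1)·f(k) = k**3 - 2*k - 7/4.
Degrees (0,0,3) ⇒ d ≤ 4.
Match coefficients ⇒ f(k) = k*(k**3 - 2*k**2 - 3*k - 3)/4.
So s_k = (B(k−1)f/C)·t_k = (k*(k**3 - 2*k**2 - 3*k - 3)/(4*k**3 - 8*k - 7))·t_k = k*(k**3 - 2*k**2 - 3*k - 3).
Δs = 4*k**3 - 8*k - 7, as required.
Sum = s_(10) − s_(1); s_(10) = 7670, s_(1) = -7 ⇒ 7677.

Σ = 7677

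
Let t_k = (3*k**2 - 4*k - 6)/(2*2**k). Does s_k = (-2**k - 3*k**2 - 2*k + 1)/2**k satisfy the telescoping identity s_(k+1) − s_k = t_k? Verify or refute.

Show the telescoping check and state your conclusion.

Valid: the claim telescopes to t_k.

s_(k+1) = (-2*2**k - 3*k**2 - 8*k - 4)/(2*2**k)
s_(k+1) − s_k = (3*k**2 - 4*k - 6)/(2*2**k)
(s_(k+1) − s_k) − t_k = 0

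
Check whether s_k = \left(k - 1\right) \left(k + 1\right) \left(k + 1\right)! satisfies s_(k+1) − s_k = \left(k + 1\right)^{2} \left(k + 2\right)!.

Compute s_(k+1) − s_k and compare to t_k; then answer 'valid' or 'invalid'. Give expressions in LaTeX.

Invalid: residual - \left(k^{2} + k + 1\right) \left(k + 1\right)! ≠ 0.

s_(k+1) = k*(k + 2)*factorial(k + 2)
s_(k+1) − s_k = (k**3 + 3*k**2 + 4*k + 1)*factorial(k + 1)
(s_(k+1) − s_k) − t_k = -(k**2 + k + 1)*factorial(k + 1)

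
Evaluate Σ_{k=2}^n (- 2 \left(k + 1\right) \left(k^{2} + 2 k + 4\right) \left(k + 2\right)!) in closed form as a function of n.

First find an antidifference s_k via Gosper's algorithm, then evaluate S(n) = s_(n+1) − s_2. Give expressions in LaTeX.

The ratio is (k + 2)*(k + 3)*(2*k + (k + 1)**2 + 6)/((k + 1)*(k**2 + 2*k + 4)).
So A=k + 3 and B=1, with C=k**3 + 3*k**2 + 6*k + 4.
Key eq: (k + 3)·f(k+1) = (1)·f(k) + (k**3 + 3*k**2 + 6*k + 4).
From deg A=1, deg B=0, deg C=3: d=2.
A polynomial solution: f(k) = k**2 - k + 2.
Certificate R = B(k−1)f/C = (k**2 - k + 2)/((k + 1)*(k**2 + 2*k + 4)) gives s_k = -2*(k**2 - k + 2)*factorial(k + 2).
Verify: -2*(k + 1)*(k**2 + 2*k + 4)*factorial(k + 2) matches t_k.
s_(n+1) = -2*(n**2 + n + 2)*factorial(n + 3) and s_(2) = -192, so S(n) = -2*n**2*factorial(n + 3) - 2*n*factorial(n + 3) - 4*factorial(n + 3) + 192.

S(n) = - 2 n^{2} \left(n + 3\right)! - 2 n \left(n + 3\right)! - 4 \left(n + 3\right)! + 192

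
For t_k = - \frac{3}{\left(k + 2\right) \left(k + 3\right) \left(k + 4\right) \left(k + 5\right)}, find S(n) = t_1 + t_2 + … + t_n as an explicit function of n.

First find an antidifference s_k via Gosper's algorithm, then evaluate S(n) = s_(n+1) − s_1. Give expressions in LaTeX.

Compute t_(k+1)/t_k: get (k + 2)/(k + 6).
Normal form (A,B,C) = (k + 2, k + 6, 1).
f must satisfy (k + 2)·f(k+1) − (k + 5)·f(k) = 1.
Degrees (1,1,0) ⇒ d ≤ 3.
Match coefficients ⇒ f(k) = k*(k**2 + 9*k + 26)/72.
So s_k = (B(k−1)f/C)·t_k = (k*(k + 5)*(k**2 + 9*k + 26)/72)·t_k = k*(-k**2 - 9*k - 26)/(24*(k + 2)*(k + 3)*(k + 4)).
s_(k+1) − s_k = -3/(k**4 + 14*k**3 + 71*k**2 + 154*k + 120) = t_k.
Σ_(k=1)^n t_k = s_(n+1) − s_(1) = ((-n**3 - 12*n**2 - 47*n - 36)/(24*(n**3 + 12*n**2 + 47*n + 60))) − (-1/40), i.e. n*(-n**2 - 12*n - 47)/(60*(n**3 + 12*n**2 + 47*n + 60)).

S(n) = \frac{n \left(- n^{2} - 12 n - 47\right)}{60 \left(n^{3} + 12 n^{2} + 47 n + 60\right)}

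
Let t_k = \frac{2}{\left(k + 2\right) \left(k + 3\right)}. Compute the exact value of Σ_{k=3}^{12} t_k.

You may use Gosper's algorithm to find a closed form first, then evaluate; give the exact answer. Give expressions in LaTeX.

Σ = 4/15

t_(k+1)/t_k = (k + 2)/(k + 4).
Factor: A=k + 2; B=k + 4; C=1.
Need (k + 2)·f(k+1) − (k + 3)·f(k) = 1.
Bound: deg f ≤ 1.
Coefficient equations give f(k) = k/2.
Certificate R = B(k−1)f/C = k*(k + 3)/2 gives s_k = k/(k + 2).
Verify: 2/(k**2 + 5*k + 6) matches t_k.
Σ_(k=3)^(12) t_k = s_(13) − s_(3) = 13/15 − (3/5) = 4/15.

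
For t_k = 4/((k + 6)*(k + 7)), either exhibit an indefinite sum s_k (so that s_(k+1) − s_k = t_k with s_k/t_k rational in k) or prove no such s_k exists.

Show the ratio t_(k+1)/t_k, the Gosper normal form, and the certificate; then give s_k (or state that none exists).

The ratio is (k + 6)/(k + 8).
Factor: A=k + 6; B=k + 8; C=1.
Need (k + 6)·f(k+1) − (k + 7)·f(k) = 1.
From deg A=1, deg B=1, deg C=0: d=1.
Solve for f: f(k) = k/6 (degree 1 ≤ 1).
Get s_k = R·t_k = 2*k/(3*(k + 6)) with R(k) = B(k−1)f(k)/C(k) = k*(k + 7)/6.
Verify: 4/(k**2 + 13*k + 42) matches t_k.

s_k = 2*k/(3*(k + 6))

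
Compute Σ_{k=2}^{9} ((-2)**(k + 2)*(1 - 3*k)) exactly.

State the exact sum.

Σ = 36848

r(k) = 2*(-3*k - 2)/(3*k - 1) after simplifying.
Gosper form: A/B · C(k+1)/C(k) with A=-2, B=1, C=k - 1/3.
f must satisfy (-2)·f(k+1) − (1)·f(k) = k - 1/3.
Degrees (0,0,1) ⇒ d ≤ 1.
Coefficient equations give f(k) = -(k - 1)/3.
Certificate R = B(k−1)f/C = -(k - 1)/(3*k - 1) gives s_k = (-2)**(k + 2)*(k - 1).
Δs = (-2)**(k + 2)*(1 - 3*k), as required.
Σ_(k=2)^(9) t_k = s_(10) − s_(2) = 36864 − (16) = 36848.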